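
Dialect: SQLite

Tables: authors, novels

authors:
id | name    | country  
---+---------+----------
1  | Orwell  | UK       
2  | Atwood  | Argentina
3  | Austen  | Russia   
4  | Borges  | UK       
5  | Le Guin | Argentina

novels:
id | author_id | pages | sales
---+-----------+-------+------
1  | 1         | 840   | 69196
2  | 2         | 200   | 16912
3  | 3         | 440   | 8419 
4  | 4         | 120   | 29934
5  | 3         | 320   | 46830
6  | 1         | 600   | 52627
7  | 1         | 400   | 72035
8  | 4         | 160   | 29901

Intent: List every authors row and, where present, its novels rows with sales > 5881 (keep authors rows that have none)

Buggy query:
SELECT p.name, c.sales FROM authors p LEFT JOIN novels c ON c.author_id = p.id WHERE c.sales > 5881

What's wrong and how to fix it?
Bug: A WHERE condition on the right-hand table after LEFT JOIN drops unmatched parents

Fix: Move the right-table condition into the ON clause so unmatched parents are kept

Corrected query:
SELECT p.name, c.sales FROM authors p LEFT JOIN novels c ON c.author_id = p.id AND c.sales > 5881

Result:
name    | sales
--------+------
Orwell  | 52627
Orwell  | 69196
Orwell  | 72035
Atwood  | 16912
Austen  | 8419 
Austen  | 46830
Borges  | 29901
Borges  | 29934
Le Guin | NULL 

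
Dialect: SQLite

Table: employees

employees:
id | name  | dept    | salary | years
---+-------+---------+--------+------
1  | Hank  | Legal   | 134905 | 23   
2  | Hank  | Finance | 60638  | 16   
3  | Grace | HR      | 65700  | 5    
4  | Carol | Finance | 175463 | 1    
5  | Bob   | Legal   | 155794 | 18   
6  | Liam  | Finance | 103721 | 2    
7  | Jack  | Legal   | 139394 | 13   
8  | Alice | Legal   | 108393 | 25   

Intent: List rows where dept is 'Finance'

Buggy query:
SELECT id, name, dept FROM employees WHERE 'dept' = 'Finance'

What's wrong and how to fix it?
Bug: Single quotes denote string literals in SQL; the column name is being compared as a constant string

Fix: Remove the quotes around the column name (or use double quotes for an identifier)

Corrected query:
SELECT id, name, dept FROM employees WHERE dept = 'Finance'

Result:
id | name  | dept   
---+-------+--------
2  | Hank  | Finance
4  | Carol | Finance
6  | Liam  | Finance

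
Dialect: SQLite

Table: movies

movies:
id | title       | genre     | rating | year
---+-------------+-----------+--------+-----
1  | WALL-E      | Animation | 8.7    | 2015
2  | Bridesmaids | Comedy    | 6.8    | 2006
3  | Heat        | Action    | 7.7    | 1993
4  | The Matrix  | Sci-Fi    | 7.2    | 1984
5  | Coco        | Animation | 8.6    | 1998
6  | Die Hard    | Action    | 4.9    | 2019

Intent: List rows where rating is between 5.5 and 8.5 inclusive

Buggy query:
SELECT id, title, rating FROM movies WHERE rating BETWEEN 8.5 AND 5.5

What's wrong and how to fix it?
Bug: BETWEEN expects the lower bound first; with 8.5 AND 5.5 the range is empty

Fix: Write BETWEEN 5.5 AND 8.5

Corrected query:
SELECT id, title, rating FROM movies WHERE rating BETWEEN 5.5 AND 8.5

Result:
id | title       | rating
---+-------------+-------
2  | Bridesmaids | 6.8   
3  | Heat        | 7.7   
4  | The Matrix  | 7.2   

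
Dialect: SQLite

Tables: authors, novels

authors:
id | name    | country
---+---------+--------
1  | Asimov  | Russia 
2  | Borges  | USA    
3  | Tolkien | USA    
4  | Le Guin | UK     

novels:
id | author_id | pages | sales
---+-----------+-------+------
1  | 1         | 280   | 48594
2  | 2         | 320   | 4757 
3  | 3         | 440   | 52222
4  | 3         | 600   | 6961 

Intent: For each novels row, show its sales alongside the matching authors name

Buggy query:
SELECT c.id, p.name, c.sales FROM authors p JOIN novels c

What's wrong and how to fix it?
Bug: JOIN with no ON clause produces a cartesian product; every novels row pairs with every authors row

Fix: Add ON c.author_id = p.id to the JOIN

Corrected query:
SELECT c.id, p.name, c.sales FROM authors p JOIN novels c ON c.author_id = p.id

Result:
id | name    | sales
---+---------+------
1  | Asimov  | 48594
2  | Borges  | 4757 
3  | Tolkien | 52222
4  | Tolkien | 6961 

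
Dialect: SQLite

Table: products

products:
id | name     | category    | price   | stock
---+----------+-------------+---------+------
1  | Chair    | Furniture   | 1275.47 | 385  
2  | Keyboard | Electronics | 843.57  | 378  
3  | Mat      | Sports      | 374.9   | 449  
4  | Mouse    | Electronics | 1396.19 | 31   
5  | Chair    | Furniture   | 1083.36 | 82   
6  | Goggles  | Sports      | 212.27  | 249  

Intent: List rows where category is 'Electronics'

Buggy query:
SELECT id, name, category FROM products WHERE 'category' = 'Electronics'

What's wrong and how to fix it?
Bug: Single quotes denote string literals in SQL; the column name is being compared as a constant string

Fix: Remove the quotes around the column name (or use double quotes for an identifier)

Corrected query:
SELECT id, name, category FROM products WHERE category = 'Electronics'

Result:
id | name     | category   
---+----------+------------
2  | Keyboard | Electronics
4  | Mouse    | Electronics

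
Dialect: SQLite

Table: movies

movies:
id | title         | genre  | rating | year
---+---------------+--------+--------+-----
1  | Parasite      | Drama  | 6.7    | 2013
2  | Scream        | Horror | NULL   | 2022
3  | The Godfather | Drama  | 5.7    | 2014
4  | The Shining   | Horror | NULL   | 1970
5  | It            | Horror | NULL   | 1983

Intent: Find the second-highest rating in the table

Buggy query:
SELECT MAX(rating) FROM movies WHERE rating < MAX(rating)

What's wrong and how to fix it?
Bug: The inner MAX is an aggregate inside WHERE, which is not allowed

Fix: Compute the overall MAX in a subquery, then take MAX of rows below it

Corrected query:
SELECT MAX(rating) FROM movies WHERE rating < (SELECT MAX(rating) FROM movies)

Result:
MAX(rating)
-----------
5.7        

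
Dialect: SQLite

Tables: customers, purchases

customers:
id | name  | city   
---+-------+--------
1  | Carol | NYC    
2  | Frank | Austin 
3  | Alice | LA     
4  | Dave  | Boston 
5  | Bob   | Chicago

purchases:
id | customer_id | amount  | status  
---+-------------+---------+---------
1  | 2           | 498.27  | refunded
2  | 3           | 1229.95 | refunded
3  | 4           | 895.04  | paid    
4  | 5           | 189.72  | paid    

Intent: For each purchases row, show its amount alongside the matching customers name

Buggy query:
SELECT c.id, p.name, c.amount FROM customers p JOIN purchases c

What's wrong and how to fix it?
Bug: JOIN with no ON clause produces a cartesian product; every purchases row pairs with every customers row

Fix: Add ON c.customer_id = p.id to the JOIN

Corrected query:
SELECT c.id, p.name, c.amount FROM customers p JOIN purchases c ON c.customer_id = p.id

Result:
id | name  | amount 
---+-------+--------
1  | Frank | 498.27 
2  | Alice | 1229.95
3  | Dave  | 895.04 
4  | Bob   | 189.72 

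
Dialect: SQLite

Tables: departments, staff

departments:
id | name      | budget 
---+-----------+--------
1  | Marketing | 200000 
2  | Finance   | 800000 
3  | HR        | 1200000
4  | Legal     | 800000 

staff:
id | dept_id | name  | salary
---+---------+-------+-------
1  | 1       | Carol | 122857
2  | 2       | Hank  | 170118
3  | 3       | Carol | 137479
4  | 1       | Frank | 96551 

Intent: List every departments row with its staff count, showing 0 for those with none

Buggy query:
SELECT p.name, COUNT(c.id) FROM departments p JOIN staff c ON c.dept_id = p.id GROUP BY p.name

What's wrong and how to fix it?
Bug: An inner join excludes parents with zero children

Fix: Switch to LEFT JOIN to retain unmatched parent rows

Corrected query:
SELECT p.name, COUNT(c.id) FROM departments p LEFT JOIN staff c ON c.dept_id = p.id GROUP BY p.name

Result:
name      | COUNT(c.id)
----------+------------
Finance   | 1          
HR        | 1          
Legal     | 0          
Marketing | 2          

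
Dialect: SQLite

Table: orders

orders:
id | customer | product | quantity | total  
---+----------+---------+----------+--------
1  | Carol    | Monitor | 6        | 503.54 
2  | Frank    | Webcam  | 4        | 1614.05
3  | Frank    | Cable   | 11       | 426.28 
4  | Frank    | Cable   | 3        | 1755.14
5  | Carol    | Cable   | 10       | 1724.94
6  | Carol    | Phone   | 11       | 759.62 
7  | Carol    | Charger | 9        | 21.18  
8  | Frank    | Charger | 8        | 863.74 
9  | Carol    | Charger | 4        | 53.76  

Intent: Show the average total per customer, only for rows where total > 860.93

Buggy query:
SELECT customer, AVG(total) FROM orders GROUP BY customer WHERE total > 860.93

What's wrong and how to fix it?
Bug: WHERE cannot follow GROUP BY

Fix: Move the WHERE clause before GROUP BY

Corrected query:
SELECT customer, AVG(total) FROM orders WHERE total > 860.93 GROUP BY customer

Result:
customer | AVG(total) 
---------+------------
Carol    | 1724.94    
Frank    | 1410.976667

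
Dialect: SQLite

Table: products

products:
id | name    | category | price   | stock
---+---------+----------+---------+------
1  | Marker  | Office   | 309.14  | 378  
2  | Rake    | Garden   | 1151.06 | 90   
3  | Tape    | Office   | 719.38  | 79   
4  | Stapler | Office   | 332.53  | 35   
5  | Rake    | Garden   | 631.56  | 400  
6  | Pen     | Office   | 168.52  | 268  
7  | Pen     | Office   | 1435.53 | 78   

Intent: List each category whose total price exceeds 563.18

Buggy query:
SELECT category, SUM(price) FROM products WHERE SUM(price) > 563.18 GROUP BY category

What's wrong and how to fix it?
Bug: WHERE runs before GROUP BY, so aggregates aren't available there

Fix: Use HAVING (which filters groups after aggregation) instead of WHERE

Corrected query:
SELECT category, SUM(price) FROM products GROUP BY category HAVING SUM(price) > 563.18

Result:
category | SUM(price)
---------+-----------
Garden   | 1782.62   
Office   | 2965.1    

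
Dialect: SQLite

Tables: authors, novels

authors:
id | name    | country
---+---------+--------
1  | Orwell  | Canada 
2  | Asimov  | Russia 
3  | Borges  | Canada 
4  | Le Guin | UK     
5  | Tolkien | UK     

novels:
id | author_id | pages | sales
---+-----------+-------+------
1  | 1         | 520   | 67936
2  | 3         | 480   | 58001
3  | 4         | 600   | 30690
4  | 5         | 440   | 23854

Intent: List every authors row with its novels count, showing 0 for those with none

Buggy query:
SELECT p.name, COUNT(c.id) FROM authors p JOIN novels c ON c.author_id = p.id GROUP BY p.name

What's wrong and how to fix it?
Bug: INNER JOIN drops authors rows that have no matching novels rows

Fix: Use LEFT JOIN so parents without children still appear (COUNT(c.id) gives 0)

Corrected query:
SELECT p.name, COUNT(c.id) FROM authors p LEFT JOIN novels c ON c.author_id = p.id GROUP BY p.name

Result:
name    | COUNT(c.id)
--------+------------
Asimov  | 0          
Borges  | 1          
Le Guin | 1          
Orwell  | 1          
Tolkien | 1          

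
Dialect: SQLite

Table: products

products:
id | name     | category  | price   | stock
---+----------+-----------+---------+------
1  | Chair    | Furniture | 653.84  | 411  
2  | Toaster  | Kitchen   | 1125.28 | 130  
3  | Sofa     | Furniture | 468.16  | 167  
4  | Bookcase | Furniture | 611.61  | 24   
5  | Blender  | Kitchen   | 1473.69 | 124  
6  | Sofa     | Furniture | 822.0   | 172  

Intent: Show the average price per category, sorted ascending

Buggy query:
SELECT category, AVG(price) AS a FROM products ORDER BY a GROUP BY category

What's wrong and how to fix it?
Bug: ORDER BY appears before GROUP BY; SQL clause order requires GROUP BY first

Fix: Reorder: SELECT … FROM … GROUP BY … ORDER BY …

Corrected query:
SELECT category, AVG(price) AS a FROM products GROUP BY category ORDER BY a

Result:
category  | a       
----------+---------
Furniture | 638.9025
Kitchen   | 1299.485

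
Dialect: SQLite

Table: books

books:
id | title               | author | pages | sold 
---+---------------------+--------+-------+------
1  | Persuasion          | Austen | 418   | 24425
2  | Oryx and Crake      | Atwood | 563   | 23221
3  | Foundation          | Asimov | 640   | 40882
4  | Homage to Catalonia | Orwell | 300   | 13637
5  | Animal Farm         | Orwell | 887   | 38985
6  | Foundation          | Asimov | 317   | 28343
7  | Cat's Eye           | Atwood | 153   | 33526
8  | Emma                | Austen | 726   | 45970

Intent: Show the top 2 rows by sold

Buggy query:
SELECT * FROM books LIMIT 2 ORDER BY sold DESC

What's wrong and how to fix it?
Bug: ORDER BY cannot follow LIMIT; LIMIT is the final clause

Fix: Sort with ORDER BY, then apply LIMIT

Corrected query:
SELECT * FROM books ORDER BY sold DESC LIMIT 2

Result:
id | title      | author | pages | sold 
---+------------+--------+-------+------
8  | Emma       | Austen | 726   | 45970
3  | Foundation | Asimov | 640   | 40882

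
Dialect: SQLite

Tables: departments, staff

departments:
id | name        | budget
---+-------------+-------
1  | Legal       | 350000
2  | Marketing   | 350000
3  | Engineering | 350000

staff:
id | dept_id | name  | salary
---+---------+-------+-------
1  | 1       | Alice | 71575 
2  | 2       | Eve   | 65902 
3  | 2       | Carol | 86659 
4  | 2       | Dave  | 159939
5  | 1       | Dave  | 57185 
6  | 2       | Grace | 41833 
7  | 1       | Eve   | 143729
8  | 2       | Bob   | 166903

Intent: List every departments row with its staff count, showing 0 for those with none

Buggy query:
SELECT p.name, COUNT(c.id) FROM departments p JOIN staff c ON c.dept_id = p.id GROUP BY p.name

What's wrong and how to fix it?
Bug: An inner join excludes parents with zero children

Fix: Use LEFT JOIN so parents without children still appear (COUNT(c.id) gives 0)

Corrected query:
SELECT p.name, COUNT(c.id) FROM departments p LEFT JOIN staff c ON c.dept_id = p.id GROUP BY p.name

Result:
name        | COUNT(c.id)
------------+------------
Engineering | 0          
Legal       | 3          
Marketing   | 5          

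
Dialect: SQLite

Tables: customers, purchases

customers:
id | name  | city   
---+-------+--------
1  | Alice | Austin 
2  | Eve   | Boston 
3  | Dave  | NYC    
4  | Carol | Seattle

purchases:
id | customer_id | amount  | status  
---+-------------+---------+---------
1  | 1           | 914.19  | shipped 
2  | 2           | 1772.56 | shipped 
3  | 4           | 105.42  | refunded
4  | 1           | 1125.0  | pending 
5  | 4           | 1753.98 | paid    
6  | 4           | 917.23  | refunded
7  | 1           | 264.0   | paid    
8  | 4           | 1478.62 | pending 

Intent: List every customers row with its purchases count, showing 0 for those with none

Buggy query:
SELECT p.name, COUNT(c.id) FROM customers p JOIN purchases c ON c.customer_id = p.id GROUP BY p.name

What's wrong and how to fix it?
Bug: An inner join excludes parents with zero children

Fix: Switch to LEFT JOIN to retain unmatched parent rows

Corrected query:
SELECT p.name, COUNT(c.id) FROM customers p LEFT JOIN purchases c ON c.customer_id = p.id GROUP BY p.name

Result:
name  | COUNT(c.id)
------+------------
Alice | 3          
Carol | 4          
Dave  | 0          
Eve   | 1          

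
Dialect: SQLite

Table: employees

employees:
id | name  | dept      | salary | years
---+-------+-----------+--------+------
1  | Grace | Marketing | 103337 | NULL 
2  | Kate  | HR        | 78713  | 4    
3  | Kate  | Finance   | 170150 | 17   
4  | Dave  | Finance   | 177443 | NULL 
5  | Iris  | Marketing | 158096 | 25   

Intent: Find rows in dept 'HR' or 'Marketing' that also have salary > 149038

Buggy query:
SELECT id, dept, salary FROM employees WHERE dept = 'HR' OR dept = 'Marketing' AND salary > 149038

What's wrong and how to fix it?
Bug: Without parentheses, AND is evaluated before OR, so the salary filter only applies to the 'Marketing' branch

Fix: Add parentheses around the OR so the AND applies to both alternatives

Corrected query:
SELECT id, dept, salary FROM employees WHERE (dept = 'HR' OR dept = 'Marketing') AND salary > 149038

Result:
id | dept      | salary
---+-----------+-------
5  | Marketing | 158096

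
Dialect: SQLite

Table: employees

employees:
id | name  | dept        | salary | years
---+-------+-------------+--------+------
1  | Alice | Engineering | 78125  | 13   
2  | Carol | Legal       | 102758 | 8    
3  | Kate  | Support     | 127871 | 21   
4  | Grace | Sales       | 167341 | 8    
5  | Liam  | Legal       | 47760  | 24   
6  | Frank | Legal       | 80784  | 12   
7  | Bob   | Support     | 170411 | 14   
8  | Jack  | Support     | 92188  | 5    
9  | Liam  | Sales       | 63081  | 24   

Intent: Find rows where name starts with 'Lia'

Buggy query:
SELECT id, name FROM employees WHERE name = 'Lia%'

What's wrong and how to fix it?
Bug: '=' compares the literal string including the % character; pattern matching needs LIKE

Fix: Use LIKE for wildcard pattern matching

Corrected query:
SELECT id, name FROM employees WHERE name LIKE 'Lia%'

Result:
id | name
---+-----
5  | Liam
9  | Liam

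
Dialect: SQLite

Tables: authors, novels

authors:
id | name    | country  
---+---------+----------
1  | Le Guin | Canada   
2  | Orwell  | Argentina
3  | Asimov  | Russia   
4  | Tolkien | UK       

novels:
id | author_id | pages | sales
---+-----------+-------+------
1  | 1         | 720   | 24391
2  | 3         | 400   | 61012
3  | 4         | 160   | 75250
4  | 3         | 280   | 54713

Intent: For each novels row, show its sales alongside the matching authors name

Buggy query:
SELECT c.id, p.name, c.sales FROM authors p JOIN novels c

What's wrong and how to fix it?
Bug: Missing join condition: each novels row is matched to all authors rows instead of just its own

Fix: Add ON c.author_id = p.id to the JOIN

Corrected query:
SELECT c.id, p.name, c.sales FROM authors p JOIN novels c ON c.author_id = p.id

Result:
id | name    | sales
---+---------+------
1  | Le Guin | 24391
2  | Asimov  | 61012
3  | Tolkien | 75250
4  | Asimov  | 54713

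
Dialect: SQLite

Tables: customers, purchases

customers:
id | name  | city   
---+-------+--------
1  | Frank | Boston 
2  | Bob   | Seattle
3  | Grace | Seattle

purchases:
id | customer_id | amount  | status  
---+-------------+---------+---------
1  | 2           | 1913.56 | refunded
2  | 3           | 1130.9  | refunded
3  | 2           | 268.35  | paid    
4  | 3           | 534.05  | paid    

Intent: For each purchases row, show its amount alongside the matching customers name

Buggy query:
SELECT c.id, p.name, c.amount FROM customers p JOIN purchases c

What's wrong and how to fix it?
Bug: JOIN with no ON clause produces a cartesian product; every purchases row pairs with every customers row

Fix: Specify the join condition linking the foreign key to the parent id

Corrected query:
SELECT c.id, p.name, c.amount FROM customers p JOIN purchases c ON c.customer_id = p.id

Result:
id | name  | amount 
---+-------+--------
1  | Bob   | 1913.56
2  | Grace | 1130.9 
3  | Bob   | 268.35 
4  | Grace | 534.05 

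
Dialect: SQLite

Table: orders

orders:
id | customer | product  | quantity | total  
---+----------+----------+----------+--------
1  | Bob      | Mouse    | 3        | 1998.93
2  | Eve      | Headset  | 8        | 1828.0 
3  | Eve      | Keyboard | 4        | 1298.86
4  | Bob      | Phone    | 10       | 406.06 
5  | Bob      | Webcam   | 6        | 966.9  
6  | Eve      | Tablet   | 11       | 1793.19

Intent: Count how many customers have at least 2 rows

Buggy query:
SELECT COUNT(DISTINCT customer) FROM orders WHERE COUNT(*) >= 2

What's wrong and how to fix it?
Bug: WHERE filters individual rows, not groups, so a group-level COUNT is invalid there

Fix: Use a subquery that GROUPs and filters with HAVING, then count its rows

Corrected query:
SELECT COUNT(*) FROM (SELECT customer FROM orders GROUP BY customer HAVING COUNT(*) >= 2)

Result:
COUNT(*)
--------
2       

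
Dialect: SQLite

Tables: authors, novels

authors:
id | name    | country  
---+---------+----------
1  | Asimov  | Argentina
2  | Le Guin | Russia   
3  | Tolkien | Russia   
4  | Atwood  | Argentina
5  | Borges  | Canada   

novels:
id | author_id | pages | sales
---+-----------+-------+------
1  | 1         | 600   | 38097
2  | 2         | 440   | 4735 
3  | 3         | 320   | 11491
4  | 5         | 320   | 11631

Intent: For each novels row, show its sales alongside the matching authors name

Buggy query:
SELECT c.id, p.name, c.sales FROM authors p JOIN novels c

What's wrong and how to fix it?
Bug: Missing join condition: each novels row is matched to all authors rows instead of just its own

Fix: Add ON c.author_id = p.id to the JOIN

Corrected query:
SELECT c.id, p.name, c.sales FROM authors p JOIN novels c ON c.author_id = p.id

Result:
id | name    | sales
---+---------+------
1  | Asimov  | 38097
2  | Le Guin | 4735 
3  | Tolkien | 11491
4  | Borges  | 11631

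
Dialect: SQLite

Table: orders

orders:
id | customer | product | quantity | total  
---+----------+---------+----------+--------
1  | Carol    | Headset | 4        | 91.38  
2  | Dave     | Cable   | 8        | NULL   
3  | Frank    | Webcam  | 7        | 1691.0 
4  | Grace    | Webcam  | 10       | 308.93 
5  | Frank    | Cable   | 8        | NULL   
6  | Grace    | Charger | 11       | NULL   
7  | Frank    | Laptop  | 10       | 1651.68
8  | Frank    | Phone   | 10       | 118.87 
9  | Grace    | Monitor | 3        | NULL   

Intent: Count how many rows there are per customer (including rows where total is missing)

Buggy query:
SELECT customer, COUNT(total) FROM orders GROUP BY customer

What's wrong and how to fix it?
Bug: COUNT(total) skips NULLs, so groups with missing total are undercounted

Fix: Replace COUNT(total) with COUNT(*)

Corrected query:
SELECT customer, COUNT(*) FROM orders GROUP BY customer

Result:
customer | COUNT(*)
---------+---------
Carol    | 1       
Dave     | 1       
Frank    | 4       
Grace    | 3       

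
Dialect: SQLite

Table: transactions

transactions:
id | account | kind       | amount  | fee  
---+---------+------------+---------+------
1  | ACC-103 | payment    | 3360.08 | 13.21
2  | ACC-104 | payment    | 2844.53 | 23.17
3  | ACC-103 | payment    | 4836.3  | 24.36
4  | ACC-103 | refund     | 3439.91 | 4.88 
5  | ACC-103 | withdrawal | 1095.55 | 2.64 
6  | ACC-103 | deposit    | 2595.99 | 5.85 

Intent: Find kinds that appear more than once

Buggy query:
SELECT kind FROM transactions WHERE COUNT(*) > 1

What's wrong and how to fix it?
Bug: WHERE can't reference COUNT(*); aggregates are computed after WHERE

Fix: GROUP BY kind, then filter groups with HAVING COUNT(*) > 1

Corrected query:
SELECT kind FROM transactions GROUP BY kind HAVING COUNT(*) > 1

Result:
kind   
-------
payment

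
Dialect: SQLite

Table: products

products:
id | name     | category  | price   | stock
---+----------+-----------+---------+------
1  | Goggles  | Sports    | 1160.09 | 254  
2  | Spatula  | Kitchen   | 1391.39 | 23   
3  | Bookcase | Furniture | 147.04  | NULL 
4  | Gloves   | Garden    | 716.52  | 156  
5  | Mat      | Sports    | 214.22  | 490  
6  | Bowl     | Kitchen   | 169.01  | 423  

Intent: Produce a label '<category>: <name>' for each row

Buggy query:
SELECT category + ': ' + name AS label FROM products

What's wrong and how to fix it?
Bug: SQLite uses || for string concatenation; + coerces text to numbers (yielding 0)

Fix: Use the || operator for string concatenation

Corrected query:
SELECT category || ': ' || name AS label FROM products

Result:
label              
-------------------
Sports: Goggles    
Kitchen: Spatula   
Furniture: Bookcase
Garden: Gloves     
Sports: Mat        
Kitchen: Bowl      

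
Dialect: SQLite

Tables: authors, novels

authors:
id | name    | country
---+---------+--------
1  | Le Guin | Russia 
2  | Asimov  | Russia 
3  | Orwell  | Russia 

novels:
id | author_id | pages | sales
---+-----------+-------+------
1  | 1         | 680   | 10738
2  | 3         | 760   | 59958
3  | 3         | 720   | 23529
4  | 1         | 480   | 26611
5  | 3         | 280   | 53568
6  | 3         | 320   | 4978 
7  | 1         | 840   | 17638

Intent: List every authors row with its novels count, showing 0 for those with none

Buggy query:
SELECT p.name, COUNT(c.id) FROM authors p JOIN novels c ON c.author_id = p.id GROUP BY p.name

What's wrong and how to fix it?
Bug: INNER JOIN drops authors rows that have no matching novels rows

Fix: Use LEFT JOIN so parents without children still appear (COUNT(c.id) gives 0)

Corrected query:
SELECT p.name, COUNT(c.id) FROM authors p LEFT JOIN novels c ON c.author_id = p.id GROUP BY p.name

Result:
name    | COUNT(c.id)
--------+------------
Asimov  | 0          
Le Guin | 3          
Orwell  | 4          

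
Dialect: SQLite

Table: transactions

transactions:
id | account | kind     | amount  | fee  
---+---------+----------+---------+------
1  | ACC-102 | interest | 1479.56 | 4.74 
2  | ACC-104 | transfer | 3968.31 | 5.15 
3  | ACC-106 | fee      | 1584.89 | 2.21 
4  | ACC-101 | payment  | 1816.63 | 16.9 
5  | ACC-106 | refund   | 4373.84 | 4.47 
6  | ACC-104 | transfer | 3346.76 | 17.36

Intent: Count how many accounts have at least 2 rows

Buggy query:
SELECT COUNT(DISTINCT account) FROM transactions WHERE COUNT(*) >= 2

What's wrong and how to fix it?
Bug: WHERE filters individual rows, not groups, so a group-level COUNT is invalid there

Fix: Group first with HAVING COUNT(*) >= 2, then COUNT the resulting groups

Corrected query:
SELECT COUNT(*) FROM (SELECT account FROM transactions GROUP BY account HAVING COUNT(*) >= 2)

Result:
COUNT(*)
--------
2       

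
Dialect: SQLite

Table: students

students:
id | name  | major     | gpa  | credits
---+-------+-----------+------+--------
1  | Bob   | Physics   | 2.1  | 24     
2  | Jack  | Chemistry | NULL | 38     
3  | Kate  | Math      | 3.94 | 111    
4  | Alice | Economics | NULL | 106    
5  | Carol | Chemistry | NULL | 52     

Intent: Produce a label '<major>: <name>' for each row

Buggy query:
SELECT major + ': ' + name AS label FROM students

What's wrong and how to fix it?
Bug: SQLite uses || for string concatenation; + coerces text to numbers (yielding 0)

Fix: Replace + with || to concatenate text

Corrected query:
SELECT major || ': ' || name AS label FROM students

Result:
label           
----------------
Physics: Bob    
Chemistry: Jack 
Math: Kate      
Economics: Alice
Chemistry: Carol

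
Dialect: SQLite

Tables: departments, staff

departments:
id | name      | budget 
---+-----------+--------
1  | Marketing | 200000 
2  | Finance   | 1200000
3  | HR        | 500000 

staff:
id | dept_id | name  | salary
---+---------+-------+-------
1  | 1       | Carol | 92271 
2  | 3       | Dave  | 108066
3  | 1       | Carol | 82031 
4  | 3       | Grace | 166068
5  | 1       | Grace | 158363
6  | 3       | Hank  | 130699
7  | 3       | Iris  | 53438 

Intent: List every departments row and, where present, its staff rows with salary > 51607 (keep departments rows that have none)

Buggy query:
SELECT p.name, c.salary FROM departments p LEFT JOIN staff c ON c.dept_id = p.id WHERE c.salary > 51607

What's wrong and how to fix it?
Bug: Filtering c.salary in WHERE discards the NULL rows produced by LEFT JOIN, turning it into an inner join

Fix: Move the right-table condition into the ON clause so unmatched parents are kept

Corrected query:
SELECT p.name, c.salary FROM departments p LEFT JOIN staff c ON c.dept_id = p.id AND c.salary > 51607

Result:
name      | salary
----------+-------
Marketing | 82031 
Marketing | 92271 
Marketing | 158363
Finance   | NULL  
HR        | 53438 
HR        | 108066
HR        | 130699
HR        | 166068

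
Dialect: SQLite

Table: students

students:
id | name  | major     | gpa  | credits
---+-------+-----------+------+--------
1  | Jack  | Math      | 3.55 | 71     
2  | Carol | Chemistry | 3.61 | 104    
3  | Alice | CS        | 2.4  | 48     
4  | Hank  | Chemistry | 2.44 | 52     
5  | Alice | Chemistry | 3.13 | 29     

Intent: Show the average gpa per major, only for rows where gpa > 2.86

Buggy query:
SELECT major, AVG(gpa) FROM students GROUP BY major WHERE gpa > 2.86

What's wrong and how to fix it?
Bug: Row-level WHERE must come before GROUP BY in the clause order

Fix: Move the WHERE clause before GROUP BY

Corrected query:
SELECT major, AVG(gpa) FROM students WHERE gpa > 2.86 GROUP BY major

Result:
major     | AVG(gpa)
----------+---------
Chemistry | 3.37    
Math      | 3.55    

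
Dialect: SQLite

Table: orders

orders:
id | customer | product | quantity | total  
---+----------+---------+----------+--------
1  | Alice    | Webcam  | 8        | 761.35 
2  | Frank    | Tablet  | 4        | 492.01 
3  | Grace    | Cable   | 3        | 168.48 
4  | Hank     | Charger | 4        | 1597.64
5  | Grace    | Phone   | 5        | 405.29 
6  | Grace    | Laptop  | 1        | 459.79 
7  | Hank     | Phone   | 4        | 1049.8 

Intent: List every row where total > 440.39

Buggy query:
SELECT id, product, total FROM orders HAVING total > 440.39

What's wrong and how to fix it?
Bug: This is a non-aggregate query (no GROUP BY, no aggregates), so in SQLite the HAVING clause is invalid here; a row-level condition belongs in WHERE

Fix: Use WHERE for row-level filtering

Corrected query:
SELECT id, product, total FROM orders WHERE total > 440.39

Result:
id | product | total  
---+---------+--------
1  | Webcam  | 761.35 
2  | Tablet  | 492.01 
4  | Charger | 1597.64
6  | Laptop  | 459.79 
7  | Phone   | 1049.8 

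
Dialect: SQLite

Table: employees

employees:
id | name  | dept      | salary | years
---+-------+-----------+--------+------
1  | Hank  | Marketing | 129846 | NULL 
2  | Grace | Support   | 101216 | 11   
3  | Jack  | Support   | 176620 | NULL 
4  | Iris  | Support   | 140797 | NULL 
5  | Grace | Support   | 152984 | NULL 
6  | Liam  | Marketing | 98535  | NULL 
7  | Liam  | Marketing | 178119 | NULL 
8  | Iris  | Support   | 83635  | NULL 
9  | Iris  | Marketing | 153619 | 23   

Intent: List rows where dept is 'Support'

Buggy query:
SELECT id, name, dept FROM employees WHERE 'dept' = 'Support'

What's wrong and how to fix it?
Bug: Single quotes denote string literals in SQL; the column name is being compared as a constant string

Fix: Remove the quotes around the column name (or use double quotes for an identifier)

Corrected query:
SELECT id, name, dept FROM employees WHERE dept = 'Support'

Result:
id | name  | dept   
---+-------+--------
2  | Grace | Support
3  | Jack  | Support
4  | Iris  | Support
5  | Grace | Support
8  | Iris  | Support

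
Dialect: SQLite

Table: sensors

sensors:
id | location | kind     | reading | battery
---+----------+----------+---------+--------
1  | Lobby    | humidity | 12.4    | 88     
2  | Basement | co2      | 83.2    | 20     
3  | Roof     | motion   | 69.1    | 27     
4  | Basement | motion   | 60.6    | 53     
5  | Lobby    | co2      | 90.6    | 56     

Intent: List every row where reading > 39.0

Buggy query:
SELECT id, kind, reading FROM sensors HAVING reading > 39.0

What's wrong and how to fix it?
Bug: This is a non-aggregate query (no GROUP BY, no aggregates), so in SQLite the HAVING clause is invalid here; a row-level condition belongs in WHERE

Fix: Replace HAVING with WHERE since the condition applies to individual rows

Corrected query:
SELECT id, kind, reading FROM sensors WHERE reading > 39.0

Result:
id | kind   | reading
---+--------+--------
2  | co2    | 83.2   
3  | motion | 69.1   
4  | motion | 60.6   
5  | co2    | 90.6   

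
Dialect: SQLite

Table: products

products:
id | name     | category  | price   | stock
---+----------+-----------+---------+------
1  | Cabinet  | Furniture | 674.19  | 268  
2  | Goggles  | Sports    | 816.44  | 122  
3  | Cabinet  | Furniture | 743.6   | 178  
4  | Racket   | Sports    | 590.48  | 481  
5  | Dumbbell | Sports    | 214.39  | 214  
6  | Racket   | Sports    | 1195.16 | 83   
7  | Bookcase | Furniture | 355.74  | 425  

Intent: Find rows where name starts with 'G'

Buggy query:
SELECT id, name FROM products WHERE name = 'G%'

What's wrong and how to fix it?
Bug: Wildcards only work with LIKE; '=' treats '%' as a literal character

Fix: Replace '=' with LIKE so 'G%' is treated as a pattern

Corrected query:
SELECT id, name FROM products WHERE name LIKE 'G%'

Result:
id | name   
---+--------
2  | Goggles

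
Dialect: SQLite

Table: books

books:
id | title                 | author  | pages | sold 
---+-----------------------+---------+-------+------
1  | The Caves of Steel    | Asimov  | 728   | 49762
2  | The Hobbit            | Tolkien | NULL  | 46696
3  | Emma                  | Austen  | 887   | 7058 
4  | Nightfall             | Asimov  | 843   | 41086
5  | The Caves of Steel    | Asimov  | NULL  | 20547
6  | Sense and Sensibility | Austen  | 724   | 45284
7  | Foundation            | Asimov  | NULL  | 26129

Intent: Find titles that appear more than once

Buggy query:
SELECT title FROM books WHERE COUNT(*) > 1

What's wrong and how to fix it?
Bug: WHERE can't reference COUNT(*); aggregates are computed after WHERE

Fix: GROUP BY title, then filter groups with HAVING COUNT(*) > 1

Corrected query:
SELECT title FROM books GROUP BY title HAVING COUNT(*) > 1

Result:
title             
------------------
The Caves of Steel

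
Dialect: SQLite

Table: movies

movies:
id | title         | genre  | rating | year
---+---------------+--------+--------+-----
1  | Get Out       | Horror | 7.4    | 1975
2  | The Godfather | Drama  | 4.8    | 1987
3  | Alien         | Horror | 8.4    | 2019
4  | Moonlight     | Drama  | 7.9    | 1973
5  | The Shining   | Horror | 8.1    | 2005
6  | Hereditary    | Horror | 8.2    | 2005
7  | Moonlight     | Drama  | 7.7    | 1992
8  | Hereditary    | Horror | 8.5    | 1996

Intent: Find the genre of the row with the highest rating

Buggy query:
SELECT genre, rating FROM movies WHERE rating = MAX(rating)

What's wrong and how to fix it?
Bug: WHERE is evaluated per row; an aggregate over the whole table isn't defined there

Fix: Use a subquery: WHERE rating = (SELECT MAX(rating) FROM movies)

Corrected query:
SELECT genre, rating FROM movies WHERE rating = (SELECT MAX(rating) FROM movies)

Result:
genre  | rating
-------+-------
Horror | 8.5   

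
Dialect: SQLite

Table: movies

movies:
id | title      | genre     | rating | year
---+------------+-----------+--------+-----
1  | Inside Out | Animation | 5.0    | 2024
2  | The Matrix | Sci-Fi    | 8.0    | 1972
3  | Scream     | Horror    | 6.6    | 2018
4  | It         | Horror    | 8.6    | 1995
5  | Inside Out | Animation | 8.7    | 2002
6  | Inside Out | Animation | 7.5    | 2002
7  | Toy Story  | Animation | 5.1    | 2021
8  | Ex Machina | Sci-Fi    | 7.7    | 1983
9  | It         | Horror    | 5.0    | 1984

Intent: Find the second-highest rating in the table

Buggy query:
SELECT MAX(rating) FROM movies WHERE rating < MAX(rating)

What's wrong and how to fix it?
Bug: MAX(rating) on the right of the comparison is an aggregate-in-WHERE error

Fix: Put the inner MAX in a scalar subquery

Corrected query:
SELECT MAX(rating) FROM movies WHERE rating < (SELECT MAX(rating) FROM movies)

Result:
MAX(rating)
-----------
8.6        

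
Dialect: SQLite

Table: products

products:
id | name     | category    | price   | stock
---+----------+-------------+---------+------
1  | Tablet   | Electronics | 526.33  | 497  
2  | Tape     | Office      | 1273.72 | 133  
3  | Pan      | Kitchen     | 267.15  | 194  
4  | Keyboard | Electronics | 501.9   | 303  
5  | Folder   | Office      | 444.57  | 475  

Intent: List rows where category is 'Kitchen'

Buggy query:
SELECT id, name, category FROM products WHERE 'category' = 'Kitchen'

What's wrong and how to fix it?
Bug: Single quotes denote string literals in SQL; the column name is being compared as a constant string

Fix: Remove the quotes around the column name (or use double quotes for an identifier)

Corrected query:
SELECT id, name, category FROM products WHERE category = 'Kitchen'

Result:
id | name | category
---+------+---------
3  | Pan  | Kitchen 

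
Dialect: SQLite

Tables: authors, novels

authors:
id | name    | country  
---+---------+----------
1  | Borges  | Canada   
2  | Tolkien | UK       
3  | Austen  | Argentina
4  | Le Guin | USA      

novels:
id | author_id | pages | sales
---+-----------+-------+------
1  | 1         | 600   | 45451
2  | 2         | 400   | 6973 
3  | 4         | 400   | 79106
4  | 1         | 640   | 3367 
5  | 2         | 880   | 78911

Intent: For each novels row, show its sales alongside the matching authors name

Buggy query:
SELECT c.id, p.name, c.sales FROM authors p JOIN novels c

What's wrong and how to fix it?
Bug: JOIN with no ON clause produces a cartesian product; every novels row pairs with every authors row

Fix: Specify the join condition linking the foreign key to the parent id

Corrected query:
SELECT c.id, p.name, c.sales FROM authors p JOIN novels c ON c.author_id = p.id

Result:
id | name    | sales
---+---------+------
1  | Borges  | 45451
2  | Tolkien | 6973 
3  | Le Guin | 79106
4  | Borges  | 3367 
5  | Tolkien | 78911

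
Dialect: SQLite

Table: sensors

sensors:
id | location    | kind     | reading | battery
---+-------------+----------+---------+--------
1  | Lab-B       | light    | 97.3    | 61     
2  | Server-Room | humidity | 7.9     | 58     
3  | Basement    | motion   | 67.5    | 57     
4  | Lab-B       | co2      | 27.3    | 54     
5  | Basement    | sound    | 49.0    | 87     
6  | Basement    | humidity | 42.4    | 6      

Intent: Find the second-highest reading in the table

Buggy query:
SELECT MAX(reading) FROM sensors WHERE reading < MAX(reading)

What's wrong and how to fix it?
Bug: MAX(reading) on the right of the comparison is an aggregate-in-WHERE error

Fix: Compute the overall MAX in a subquery, then take MAX of rows below it

Corrected query:
SELECT MAX(reading) FROM sensors WHERE reading < (SELECT MAX(reading) FROM sensors)

Result:
MAX(reading)
------------
67.5        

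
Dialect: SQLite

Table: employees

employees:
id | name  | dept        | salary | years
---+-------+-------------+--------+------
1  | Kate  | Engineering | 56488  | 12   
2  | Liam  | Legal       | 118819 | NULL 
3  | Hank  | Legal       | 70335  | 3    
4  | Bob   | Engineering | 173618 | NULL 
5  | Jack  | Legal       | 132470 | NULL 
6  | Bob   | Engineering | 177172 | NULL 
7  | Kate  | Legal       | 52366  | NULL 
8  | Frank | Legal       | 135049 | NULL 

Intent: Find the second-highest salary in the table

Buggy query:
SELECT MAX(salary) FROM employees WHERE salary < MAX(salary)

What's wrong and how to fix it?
Bug: The inner MAX is an aggregate inside WHERE, which is not allowed

Fix: Put the inner MAX in a scalar subquery

Corrected query:
SELECT MAX(salary) FROM employees WHERE salary < (SELECT MAX(salary) FROM employees)

Result:
MAX(salary)
-----------
173618     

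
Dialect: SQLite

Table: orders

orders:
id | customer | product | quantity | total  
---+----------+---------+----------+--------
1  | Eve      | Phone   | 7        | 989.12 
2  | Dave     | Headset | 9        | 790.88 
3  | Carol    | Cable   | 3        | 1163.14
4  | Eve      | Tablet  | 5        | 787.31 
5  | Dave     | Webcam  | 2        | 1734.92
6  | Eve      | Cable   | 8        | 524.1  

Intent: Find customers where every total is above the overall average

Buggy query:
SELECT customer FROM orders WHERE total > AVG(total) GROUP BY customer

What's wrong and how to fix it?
Bug: AVG() is an aggregate; it can't sit directly in WHERE

Fix: Compute the overall average in a scalar subquery and compare each group's MIN against it in HAVING

Corrected query:
SELECT customer FROM orders GROUP BY customer HAVING MIN(total) > (SELECT AVG(total) FROM orders)

Result:
customer
--------
Carol   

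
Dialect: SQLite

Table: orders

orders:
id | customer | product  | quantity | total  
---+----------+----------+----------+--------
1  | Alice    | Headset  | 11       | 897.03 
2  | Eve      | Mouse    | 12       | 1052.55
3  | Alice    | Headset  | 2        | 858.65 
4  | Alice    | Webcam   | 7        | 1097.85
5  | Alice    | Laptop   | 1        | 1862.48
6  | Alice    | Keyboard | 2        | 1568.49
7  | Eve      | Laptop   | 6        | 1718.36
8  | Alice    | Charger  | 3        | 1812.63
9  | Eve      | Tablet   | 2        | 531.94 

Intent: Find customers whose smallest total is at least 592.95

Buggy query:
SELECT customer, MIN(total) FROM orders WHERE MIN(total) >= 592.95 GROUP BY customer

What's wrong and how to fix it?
Bug: MIN() in WHERE is a misuse of aggregate

Fix: Use HAVING for the per-group MIN condition

Corrected query:
SELECT customer, MIN(total) FROM orders GROUP BY customer HAVING MIN(total) >= 592.95

Result:
customer | MIN(total)
---------+-----------
Alice    | 858.65    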